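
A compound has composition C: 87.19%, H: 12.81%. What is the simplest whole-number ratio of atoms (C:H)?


Assume 100 g of compound, divide each mass% by atomic mass to get moles, then normalize by the smallest to get a raw atom ratio.
Moles per 100 g: C: 87.19/12.011 = 7.2592, H: 12.81/1.008 = 12.7083
Raw ratio (divide by min = 7.2592): C: 1.0, H: 1.751
Multiply by 4 to clear fractions: C: 4.0 ~= 4, H: 7.003 ~= 7
Reduce by GCD to get the simplest whole-number ratio:

4:7


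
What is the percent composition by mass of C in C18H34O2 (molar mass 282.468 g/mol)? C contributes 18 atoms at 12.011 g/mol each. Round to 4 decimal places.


pct = 100 * (n_elem * M_elem) / M_total
mass_contribution = 18 * 12.011 = 216.198 g/mol
pct = 100 * 216.198 / 282.468
pct = 76.53893538 %, rounded to 4 dp:

76.5389 %


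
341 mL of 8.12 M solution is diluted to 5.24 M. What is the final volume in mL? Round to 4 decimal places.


Dilution: M1*V1 = M2*V2, solve for V2.
V2 = M1*V1 / M2
V2 = 8.12 * 341 / 5.24
V2 = 2768.92 / 5.24
V2 = 528.41984733 mL, rounded to 4 dp:

528.4198 mL


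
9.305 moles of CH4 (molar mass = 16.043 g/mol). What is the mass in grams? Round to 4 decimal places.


mass = n * M
mass = 9.305 * 16.043
mass = 149.280115 g, rounded to 4 dp:

149.2801 g


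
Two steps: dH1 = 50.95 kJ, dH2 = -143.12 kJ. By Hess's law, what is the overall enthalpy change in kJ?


Hess's law: enthalpy is a state function, so add the step enthalpies.
dH_total = dH1 + dH2 = 50.95 + (-143.12)
dH_total = -92.17 kJ:

-92.17 kJ


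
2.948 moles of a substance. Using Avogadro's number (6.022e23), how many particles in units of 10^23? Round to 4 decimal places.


N = n * NA, then divide by 1e23 for the requested units.
N / 1e23 = n * 6.022
N / 1e23 = 2.948 * 6.022
N / 1e23 = 17.752856, rounded to 4 dp:

17.7529


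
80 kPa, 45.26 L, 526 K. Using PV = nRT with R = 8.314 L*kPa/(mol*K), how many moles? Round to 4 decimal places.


PV = nRT, solve for n = PV / (RT).
PV = 80 * 45.26 = 3620.8
RT = 8.314 * 526 = 4373.164
n = 3620.8 / 4373.164
n = 0.82795889 mol, rounded to 4 dp:

0.8280 mol


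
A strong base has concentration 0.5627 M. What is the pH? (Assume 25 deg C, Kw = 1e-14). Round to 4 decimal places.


A strong base dissociates completely, so [OH-] equals the given concentration.
pOH = -log10([OH-]) = -log10(0.5627) = 0.249723
pH = 14 - pOH = 14 - 0.249723
pH = 13.750277, rounded to 4 dp:

13.7503


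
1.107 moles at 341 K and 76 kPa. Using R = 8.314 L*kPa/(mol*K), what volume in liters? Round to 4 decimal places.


PV = nRT, solve for V = nRT / P.
nRT = 1.107 * 8.314 * 341 = 3138.4269
V = 3138.4269 / 76
V = 41.29509079 L, rounded to 4 dp:

41.2951 L


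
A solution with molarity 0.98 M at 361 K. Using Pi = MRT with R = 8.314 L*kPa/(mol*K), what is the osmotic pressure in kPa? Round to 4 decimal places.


Osmotic pressure (van't Hoff): Pi = M*R*T.
RT = 8.314 * 361 = 3001.354
Pi = 0.98 * 3001.354
Pi = 2941.32692 kPa, rounded to 4 dp:

2941.3269 kPa


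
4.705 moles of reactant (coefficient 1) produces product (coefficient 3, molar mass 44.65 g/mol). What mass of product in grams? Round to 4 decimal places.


Use the coefficient ratio to convert reactant moles to product moles, then multiply by the product's molar mass.
moles_P = moles_R * (coeff_P / coeff_R) = 4.705 * (3/1) = 14.115
mass_P = moles_P * M_P = 14.115 * 44.65
mass_P = 630.23475 g, rounded to 4 dp:

630.2348 g


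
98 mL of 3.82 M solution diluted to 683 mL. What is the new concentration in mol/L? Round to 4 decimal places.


Dilution: M1*V1 = M2*V2, solve for M2.
M2 = M1*V1 / V2
M2 = 3.82 * 98 / 683
M2 = 374.36 / 683
M2 = 0.54811127 mol/L, rounded to 4 dp:

0.5481 mol/L


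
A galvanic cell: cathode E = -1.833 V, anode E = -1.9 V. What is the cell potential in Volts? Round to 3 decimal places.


Standard cell potential: E_cell = E_cathode - E_anode.
E_cell = -1.833 - (-1.9)
E_cell = 0.067 V, rounded to 3 dp:

0.067 V


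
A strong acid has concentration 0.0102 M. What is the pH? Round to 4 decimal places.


A strong acid dissociates completely, so [H+] equals the given concentration.
pH = -log10([H+]) = -log10(0.0102)
pH = 1.99139983, rounded to 4 dp:

1.9914


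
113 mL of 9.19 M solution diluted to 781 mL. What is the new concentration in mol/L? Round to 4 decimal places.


Dilution: M1*V1 = M2*V2, solve for M2.
M2 = M1*V1 / V2
M2 = 9.19 * 113 / 781
M2 = 1038.47 / 781
M2 = 1.32966709 mol/L, rounded to 4 dp:

1.3297 mol/L


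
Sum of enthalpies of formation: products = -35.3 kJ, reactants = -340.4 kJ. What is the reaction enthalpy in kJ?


dH_rxn = sum(dH_f products) - sum(dH_f reactants)
dH_rxn = -35.3 - (-340.4)
dH_rxn = 305.1 kJ:

305.10 kJ


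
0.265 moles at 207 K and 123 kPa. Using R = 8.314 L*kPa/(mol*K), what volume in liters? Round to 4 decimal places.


PV = nRT, solve for V = nRT / P.
nRT = 0.265 * 8.314 * 207 = 456.0645
V = 456.0645 / 123
V = 3.70784146 L, rounded to 4 dp:

3.7078 L


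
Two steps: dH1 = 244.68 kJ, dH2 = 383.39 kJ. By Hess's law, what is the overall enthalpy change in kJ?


Hess's law: enthalpy is a state function, so add the step enthalpies.
dH_total = dH1 + dH2 = 244.68 + (383.39)
dH_total = 628.07 kJ:

628.07 kJ


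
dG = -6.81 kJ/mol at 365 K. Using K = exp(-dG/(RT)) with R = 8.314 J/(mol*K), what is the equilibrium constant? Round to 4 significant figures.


dG is in kJ/mol; multiply by 1000 to match R in J/(mol*K).
RT = 8.314 * 365 = 3034.61 J/mol
exponent = -dG*1000 / (RT) = -(-6.81*1000) / 3034.61 = 2.24411045
K = exp(2.24411045)
K = 9.4320216, rounded to 4 significant figures:

9.432


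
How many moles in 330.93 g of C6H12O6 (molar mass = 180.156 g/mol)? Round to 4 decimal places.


n = mass / M
n = 330.93 / 180.156
n = 1.83690801 mol, rounded to 4 dp:

1.8369 mol


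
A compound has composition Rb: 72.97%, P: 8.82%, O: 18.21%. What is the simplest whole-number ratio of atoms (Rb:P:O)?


Assume 100 g of compound, divide each mass% by atomic mass to get moles, then normalize by the smallest to get a raw atom ratio.
Moles per 100 g: Rb: 72.97/85.468 = 0.8538, P: 8.82/30.974 = 0.2848, O: 18.21/15.999 = 1.1382
Raw ratio (divide by min = 0.2848): Rb: 2.998, P: 1.0, O: 3.997
Multiply by 1 to clear fractions: Rb: 2.998 ~= 3, P: 1.0 ~= 1, O: 3.997 ~= 4
Reduce by GCD to get the simplest whole-number ratio:

3:1:4


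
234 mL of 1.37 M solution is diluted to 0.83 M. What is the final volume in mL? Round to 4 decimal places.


Dilution: M1*V1 = M2*V2, solve for V2.
V2 = M1*V1 / M2
V2 = 1.37 * 234 / 0.83
V2 = 320.58 / 0.83
V2 = 386.24096386 mL, rounded to 4 dp:

386.2410 mL


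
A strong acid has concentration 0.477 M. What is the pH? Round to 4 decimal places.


A strong acid dissociates completely, so [H+] equals the given concentration.
pH = -log10([H+]) = -log10(0.477)
pH = 0.32148162, rounded to 4 dp:

0.3215


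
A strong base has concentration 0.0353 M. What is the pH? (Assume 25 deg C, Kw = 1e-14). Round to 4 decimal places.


A strong base dissociates completely, so [OH-] equals the given concentration.
pOH = -log10([OH-]) = -log10(0.0353) = 1.452225
pH = 14 - pOH = 14 - 1.452225
pH = 12.547775, rounded to 4 dp:

12.5478


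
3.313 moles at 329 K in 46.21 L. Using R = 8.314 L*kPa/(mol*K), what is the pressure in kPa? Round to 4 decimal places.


PV = nRT, solve for P = nRT / V.
nRT = 3.313 * 8.314 * 329 = 9062.0688
P = 9062.0688 / 46.21
P = 196.10622809 kPa, rounded to 4 dp:

196.1062 kPa


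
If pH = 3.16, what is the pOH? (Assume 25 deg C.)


At 25 deg C, pH + pOH = 14.
pOH = 14 - pH = 14 - 3.16
pOH = 10.84:

10.84


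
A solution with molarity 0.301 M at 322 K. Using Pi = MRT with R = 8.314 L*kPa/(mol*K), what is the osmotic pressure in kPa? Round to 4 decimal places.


Osmotic pressure (van't Hoff): Pi = M*R*T.
RT = 8.314 * 322 = 2677.108
Pi = 0.301 * 2677.108
Pi = 805.809508 kPa, rounded to 4 dp:

805.8095 kPa


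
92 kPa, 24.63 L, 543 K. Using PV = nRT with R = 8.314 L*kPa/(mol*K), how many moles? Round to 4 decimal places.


PV = nRT, solve for n = PV / (RT).
PV = 92 * 24.63 = 2265.96
RT = 8.314 * 543 = 4514.502
n = 2265.96 / 4514.502
n = 0.50192912 mol, rounded to 4 dp:

0.5019 mol


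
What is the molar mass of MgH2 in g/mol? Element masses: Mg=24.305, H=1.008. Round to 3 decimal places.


M = sum(count * atomic_mass) over atoms.
M = 1*24.305 + 2*1.008
M = 24.305 + 2.016
M = 26.321 g/mol, rounded to 3 dp:

26.321 g/mol


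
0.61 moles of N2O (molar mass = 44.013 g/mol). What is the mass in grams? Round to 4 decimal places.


mass = n * M
mass = 0.61 * 44.013
mass = 26.84793 g, rounded to 4 dp:

26.8479 g


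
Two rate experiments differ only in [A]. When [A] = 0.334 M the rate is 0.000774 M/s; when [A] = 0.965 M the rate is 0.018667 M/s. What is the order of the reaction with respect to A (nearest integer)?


Rate is proportional to [A]^n, so rate2/rate1 = ([A]2/[A]1)^n. Take logs to solve for n.
rate2/rate1 = 0.018667 / 0.000774 = 24.1176
[A]2/[A]1 = 0.965 / 0.334 = 2.8892
n = ln(24.1176) / ln(2.8892) = 3.0
Nearest integer order:

3


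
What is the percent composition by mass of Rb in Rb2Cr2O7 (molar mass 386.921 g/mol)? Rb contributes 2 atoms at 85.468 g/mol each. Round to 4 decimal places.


pct = 100 * (n_elem * M_elem) / M_total
mass_contribution = 2 * 85.468 = 170.936 g/mol
pct = 100 * 170.936 / 386.921
pct = 44.1785274 %, rounded to 4 dp:

44.1785 %


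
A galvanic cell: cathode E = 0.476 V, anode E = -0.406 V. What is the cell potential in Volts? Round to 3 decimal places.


Standard cell potential: E_cell = E_cathode - E_anode.
E_cell = 0.476 - (-0.406)
E_cell = 0.882 V, rounded to 3 dp:

0.882 V


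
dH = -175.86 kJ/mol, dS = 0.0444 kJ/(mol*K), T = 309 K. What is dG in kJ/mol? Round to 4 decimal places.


Gibbs: dG = dH - T*dS (consistent units, dS already in kJ/(mol*K)).
T*dS = 309 * 0.0444 = 13.7196
dG = -175.86 - (13.7196)
dG = -189.5796 kJ/mol, rounded to 4 dp:

-189.5796 kJ/mol


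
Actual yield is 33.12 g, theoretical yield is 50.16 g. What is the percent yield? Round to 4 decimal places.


% yield = 100 * actual / theoretical
% yield = 100 * 33.12 / 50.16
% yield = 66.02870813 %, rounded to 4 dp:

66.0287 %


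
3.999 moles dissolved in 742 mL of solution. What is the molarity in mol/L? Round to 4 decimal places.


Convert volume to liters: V_L = V_mL / 1000.
V_L = 742 / 1000 = 0.742 L
M = n / V_L = 3.999 / 0.742
M = 5.38948787 mol/L, rounded to 4 dp:

5.3895 mol/L


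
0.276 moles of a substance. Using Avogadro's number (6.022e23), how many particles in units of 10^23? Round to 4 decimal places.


N = n * NA, then divide by 1e23 for the requested units.
N / 1e23 = n * 6.022
N / 1e23 = 0.276 * 6.022
N / 1e23 = 1.662072, rounded to 4 dp:

1.6621


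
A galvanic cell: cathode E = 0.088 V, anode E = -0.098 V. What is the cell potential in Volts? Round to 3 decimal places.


Standard cell potential: E_cell = E_cathode - E_anode.
E_cell = 0.088 - (-0.098)
E_cell = 0.186 V, rounded to 3 dp:

0.186 V


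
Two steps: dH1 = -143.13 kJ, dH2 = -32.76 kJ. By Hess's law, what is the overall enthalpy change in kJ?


Hess's law: enthalpy is a state function, so add the step enthalpies.
dH_total = dH1 + dH2 = -143.13 + (-32.76)
dH_total = -175.89 kJ:

-175.89 kJ


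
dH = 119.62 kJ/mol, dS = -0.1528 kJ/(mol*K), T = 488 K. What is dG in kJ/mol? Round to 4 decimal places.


Gibbs: dG = dH - T*dS (consistent units, dS already in kJ/(mol*K)).
T*dS = 488 * -0.1528 = -74.5664
dG = 119.62 - (-74.5664)
dG = 194.1864 kJ/mol, rounded to 4 dp:

194.1864 kJ/mol


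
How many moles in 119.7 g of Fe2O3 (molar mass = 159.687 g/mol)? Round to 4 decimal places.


n = mass / M
n = 119.7 / 159.687
n = 0.74959139 mol, rounded to 4 dp:

0.7496 mol


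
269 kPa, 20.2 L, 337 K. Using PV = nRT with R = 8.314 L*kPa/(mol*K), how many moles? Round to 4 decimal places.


PV = nRT, solve for n = PV / (RT).
PV = 269 * 20.2 = 5433.8
RT = 8.314 * 337 = 2801.818
n = 5433.8 / 2801.818
n = 1.93938364 mol, rounded to 4 dp:

1.9394 mol


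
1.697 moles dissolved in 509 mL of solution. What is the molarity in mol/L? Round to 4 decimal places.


Convert volume to liters: V_L = V_mL / 1000.
V_L = 509 / 1000 = 0.509 L
M = n / V_L = 1.697 / 0.509
M = 3.33398821 mol/L, rounded to 4 dp:

3.3340 mol/L


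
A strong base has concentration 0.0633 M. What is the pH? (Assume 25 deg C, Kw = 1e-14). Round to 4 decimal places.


A strong base dissociates completely, so [OH-] equals the given concentration.
pOH = -log10([OH-]) = -log10(0.0633) = 1.198596
pH = 14 - pOH = 14 - 1.198596
pH = 12.801404, rounded to 4 dp:

12.8014


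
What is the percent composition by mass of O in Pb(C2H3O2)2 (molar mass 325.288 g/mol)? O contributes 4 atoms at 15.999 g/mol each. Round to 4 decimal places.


pct = 100 * (n_elem * M_elem) / M_total
mass_contribution = 4 * 15.999 = 63.996 g/mol
pct = 100 * 63.996 / 325.288
pct = 19.67364305 %, rounded to 4 dp:

19.6736 %


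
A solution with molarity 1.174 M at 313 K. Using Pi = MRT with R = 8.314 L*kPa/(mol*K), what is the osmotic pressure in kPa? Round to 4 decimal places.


Osmotic pressure (van't Hoff): Pi = M*R*T.
RT = 8.314 * 313 = 2602.282
Pi = 1.174 * 2602.282
Pi = 3055.079068 kPa, rounded to 4 dp:

3055.0791 kPa


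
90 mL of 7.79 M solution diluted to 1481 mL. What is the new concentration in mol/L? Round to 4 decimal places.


Dilution: M1*V1 = M2*V2, solve for M2.
M2 = M1*V1 / V2
M2 = 7.79 * 90 / 1481
M2 = 701.1 / 1481
M2 = 0.47339635 mol/L, rounded to 4 dp:

0.4734 mol/L


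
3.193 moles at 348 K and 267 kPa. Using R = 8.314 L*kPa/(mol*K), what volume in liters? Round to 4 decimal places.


PV = nRT, solve for V = nRT / P.
nRT = 3.193 * 8.314 * 348 = 9238.2175
V = 9238.2175 / 267
V = 34.60006554 L, rounded to 4 dp:

34.6001 L


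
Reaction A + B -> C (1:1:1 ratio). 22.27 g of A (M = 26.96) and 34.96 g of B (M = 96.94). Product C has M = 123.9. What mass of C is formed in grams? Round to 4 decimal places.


Find moles of each reactant; the smaller value is the limiting reagent in a 1:1:1 reaction, so moles_C equals moles of the limiter.
n_A = mass_A / M_A = 22.27 / 26.96 = 0.826039 mol
n_B = mass_B / M_B = 34.96 / 96.94 = 0.360635 mol
Limiting reagent: B (smaller), n_limiting = 0.360635 mol
mass_C = n_limiting * M_C = 0.360635 * 123.9
mass_C = 44.6826765 g, rounded to 4 dp:

44.6827 g


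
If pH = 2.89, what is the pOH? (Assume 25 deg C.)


At 25 deg C, pH + pOH = 14.
pOH = 14 - pH = 14 - 2.89
pOH = 11.11:

11.11


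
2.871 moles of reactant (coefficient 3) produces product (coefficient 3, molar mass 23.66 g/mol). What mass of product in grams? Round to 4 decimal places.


Use the coefficient ratio to convert reactant moles to product moles, then multiply by the product's molar mass.
moles_P = moles_R * (coeff_P / coeff_R) = 2.871 * (3/3) = 2.871
mass_P = moles_P * M_P = 2.871 * 23.66
mass_P = 67.92786 g, rounded to 4 dp:

67.9279 g


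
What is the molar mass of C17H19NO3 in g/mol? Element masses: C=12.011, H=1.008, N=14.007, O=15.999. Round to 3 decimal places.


M = sum(count * atomic_mass) over atoms.
M = 17*12.011 + 19*1.008 + 1*14.007 + 3*15.999
M = 204.187 + 19.152 + 14.007 + 47.997
M = 285.343 g/mol, rounded to 3 dp:

285.343 g/mol


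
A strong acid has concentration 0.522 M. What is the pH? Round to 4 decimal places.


A strong acid dissociates completely, so [H+] equals the given concentration.
pH = -log10([H+]) = -log10(0.522)
pH = 0.2823295, rounded to 4 dp:

0.2823


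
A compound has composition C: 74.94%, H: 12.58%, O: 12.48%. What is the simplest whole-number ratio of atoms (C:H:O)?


Assume 100 g of compound, divide each mass% by atomic mass to get moles, then normalize by the smallest to get a raw atom ratio.
Moles per 100 g: C: 74.94/12.011 = 6.2393, H: 12.58/1.008 = 12.4802, O: 12.48/15.999 = 0.78
Raw ratio (divide by min = 0.78): C: 7.999, H: 15.999, O: 1.0
Multiply by 1 to clear fractions: C: 7.999 ~= 8, H: 15.999 ~= 16, O: 1.0 ~= 1
Reduce by GCD to get the simplest whole-number ratio:

8:16:1


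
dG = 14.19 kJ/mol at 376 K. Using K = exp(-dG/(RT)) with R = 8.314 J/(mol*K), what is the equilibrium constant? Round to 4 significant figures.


dG is in kJ/mol; multiply by 1000 to match R in J/(mol*K).
RT = 8.314 * 376 = 3126.064 J/mol
exponent = -dG*1000 / (RT) = -(14.19*1000) / 3126.064 = -4.53925447
K = exp(-4.53925447)
K = 0.010681367, rounded to 4 significant figures:

0.01068


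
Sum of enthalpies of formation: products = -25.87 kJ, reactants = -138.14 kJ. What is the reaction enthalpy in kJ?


dH_rxn = sum(dH_f products) - sum(dH_f reactants)
dH_rxn = -25.87 - (-138.14)
dH_rxn = 112.27 kJ:

112.27 kJ


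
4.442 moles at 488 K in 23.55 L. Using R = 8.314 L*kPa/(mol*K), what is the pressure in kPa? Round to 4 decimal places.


PV = nRT, solve for P = nRT / V.
nRT = 4.442 * 8.314 * 488 = 18022.2245
P = 18022.2245 / 23.55
P = 765.27492569 kPa, rounded to 4 dp:

765.2749 kPa


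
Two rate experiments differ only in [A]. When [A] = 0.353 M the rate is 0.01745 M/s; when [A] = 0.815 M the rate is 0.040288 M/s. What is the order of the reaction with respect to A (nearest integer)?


Rate is proportional to [A]^n, so rate2/rate1 = ([A]2/[A]1)^n. Take logs to solve for n.
rate2/rate1 = 0.040288 / 0.01745 = 2.3088
[A]2/[A]1 = 0.815 / 0.353 = 2.3088
n = ln(2.3088) / ln(2.3088) = 1.0
Nearest integer order:

1


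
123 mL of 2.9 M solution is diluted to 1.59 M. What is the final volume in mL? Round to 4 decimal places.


Dilution: M1*V1 = M2*V2, solve for V2.
V2 = M1*V1 / M2
V2 = 2.9 * 123 / 1.59
V2 = 356.7 / 1.59
V2 = 224.33962264 mL, rounded to 4 dp:

224.3396 mL


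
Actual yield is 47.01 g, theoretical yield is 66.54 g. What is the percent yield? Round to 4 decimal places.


% yield = 100 * actual / theoretical
% yield = 100 * 47.01 / 66.54
% yield = 70.64923354 %, rounded to 4 dp:

70.6492 %


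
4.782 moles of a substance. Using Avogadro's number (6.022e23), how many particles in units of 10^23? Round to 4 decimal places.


N = n * NA, then divide by 1e23 for the requested units.
N / 1e23 = n * 6.022
N / 1e23 = 4.782 * 6.022
N / 1e23 = 28.797204, rounded to 4 dp:

28.7972


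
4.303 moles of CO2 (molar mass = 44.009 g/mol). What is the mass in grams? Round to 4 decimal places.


mass = n * M
mass = 4.303 * 44.009
mass = 189.370727 g, rounded to 4 dp:

189.3707 g


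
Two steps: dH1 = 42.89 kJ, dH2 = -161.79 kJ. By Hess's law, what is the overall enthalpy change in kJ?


Hess's law: enthalpy is a state function, so add the step enthalpies.
dH_total = dH1 + dH2 = 42.89 + (-161.79)
dH_total = -118.9 kJ:

-118.90 kJ


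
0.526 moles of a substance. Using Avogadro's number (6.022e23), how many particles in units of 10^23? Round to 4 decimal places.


N = n * NA, then divide by 1e23 for the requested units.
N / 1e23 = n * 6.022
N / 1e23 = 0.526 * 6.022
N / 1e23 = 3.167572, rounded to 4 dp:

3.1676


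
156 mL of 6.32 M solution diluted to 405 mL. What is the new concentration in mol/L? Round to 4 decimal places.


Dilution: M1*V1 = M2*V2, solve for M2.
M2 = M1*V1 / V2
M2 = 6.32 * 156 / 405
M2 = 985.92 / 405
M2 = 2.43437037 mol/L, rounded to 4 dp:

2.4344 mol/L


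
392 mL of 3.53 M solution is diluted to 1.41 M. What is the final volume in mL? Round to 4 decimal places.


Dilution: M1*V1 = M2*V2, solve for V2.
V2 = M1*V1 / M2
V2 = 3.53 * 392 / 1.41
V2 = 1383.76 / 1.41
V2 = 981.39007092 mL, rounded to 4 dp:

981.3901 mL


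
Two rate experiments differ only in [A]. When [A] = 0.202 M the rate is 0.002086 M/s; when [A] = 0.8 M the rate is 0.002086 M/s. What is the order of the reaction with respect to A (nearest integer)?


Rate is proportional to [A]^n, so rate2/rate1 = ([A]2/[A]1)^n. Take logs to solve for n.
rate2/rate1 = 0.002086 / 0.002086 = 1.0
[A]2/[A]1 = 0.8 / 0.202 = 3.9604
n = ln(1.0) / ln(3.9604) = 0.0
Nearest integer order:

0


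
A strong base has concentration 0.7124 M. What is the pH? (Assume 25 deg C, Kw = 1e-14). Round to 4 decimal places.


A strong base dissociates completely, so [OH-] equals the given concentration.
pOH = -log10([OH-]) = -log10(0.7124) = 0.147276
pH = 14 - pOH = 14 - 0.147276
pH = 13.852724, rounded to 4 dp:

13.8527


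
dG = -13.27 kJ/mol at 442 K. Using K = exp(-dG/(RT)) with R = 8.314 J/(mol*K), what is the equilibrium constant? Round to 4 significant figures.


dG is in kJ/mol; multiply by 1000 to match R in J/(mol*K).
RT = 8.314 * 442 = 3674.788 J/mol
exponent = -dG*1000 / (RT) = -(-13.27*1000) / 3674.788 = 3.61109267
K = exp(3.61109267)
K = 37.006467, rounded to 4 significant figures:

37.01


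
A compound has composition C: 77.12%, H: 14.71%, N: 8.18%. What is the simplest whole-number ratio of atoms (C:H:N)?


Assume 100 g of compound, divide each mass% by atomic mass to get moles, then normalize by the smallest to get a raw atom ratio.
Moles per 100 g: C: 77.12/12.011 = 6.4208, H: 14.71/1.008 = 14.5933, N: 8.18/14.007 = 0.584
Raw ratio (divide by min = 0.584): C: 10.995, H: 24.989, N: 1.0
Multiply by 1 to clear fractions: C: 10.995 ~= 11, H: 24.989 ~= 25, N: 1.0 ~= 1
Reduce by GCD to get the simplest whole-number ratio:

11:25:1


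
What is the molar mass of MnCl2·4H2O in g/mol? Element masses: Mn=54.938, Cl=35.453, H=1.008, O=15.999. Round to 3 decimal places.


M = sum(count * atomic_mass) over atoms.
M = 1*54.938 + 2*35.453 + 8*1.008 + 4*15.999
M = 54.938 + 70.906 + 8.064 + 63.996
M = 197.904 g/mol, rounded to 3 dp:

197.904 g/mol


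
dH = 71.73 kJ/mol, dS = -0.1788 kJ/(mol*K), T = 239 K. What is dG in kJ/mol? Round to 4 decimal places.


Gibbs: dG = dH - T*dS (consistent units, dS already in kJ/(mol*K)).
T*dS = 239 * -0.1788 = -42.7332
dG = 71.73 - (-42.7332)
dG = 114.4632 kJ/mol, rounded to 4 dp:

114.4632 kJ/mol


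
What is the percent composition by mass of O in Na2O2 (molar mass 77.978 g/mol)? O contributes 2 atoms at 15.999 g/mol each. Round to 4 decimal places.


pct = 100 * (n_elem * M_elem) / M_total
mass_contribution = 2 * 15.999 = 31.998 g/mol
pct = 100 * 31.998 / 77.978
pct = 41.0346508 %, rounded to 4 dp:

41.0347 %


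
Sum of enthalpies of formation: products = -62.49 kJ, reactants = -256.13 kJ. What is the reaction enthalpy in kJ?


dH_rxn = sum(dH_f products) - sum(dH_f reactants)
dH_rxn = -62.49 - (-256.13)
dH_rxn = 193.64 kJ:

193.64 kJ


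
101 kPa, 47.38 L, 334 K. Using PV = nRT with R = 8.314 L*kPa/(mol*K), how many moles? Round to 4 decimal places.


PV = nRT, solve for n = PV / (RT).
PV = 101 * 47.38 = 4785.38
RT = 8.314 * 334 = 2776.876
n = 4785.38 / 2776.876
n = 1.72329625 mol, rounded to 4 dp:

1.7233 mol


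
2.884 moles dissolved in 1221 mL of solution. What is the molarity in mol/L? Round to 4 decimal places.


Convert volume to liters: V_L = V_mL / 1000.
V_L = 1221 / 1000 = 1.221 L
M = n / V_L = 2.884 / 1.221
M = 2.36199836 mol/L, rounded to 4 dp:

2.3620 mol/L


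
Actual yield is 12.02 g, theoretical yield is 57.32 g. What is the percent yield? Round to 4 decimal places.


% yield = 100 * actual / theoretical
% yield = 100 * 12.02 / 57.32
% yield = 20.96999302 %, rounded to 4 dp:

20.9700 %


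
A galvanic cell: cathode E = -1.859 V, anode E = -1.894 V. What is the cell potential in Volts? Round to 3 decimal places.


Standard cell potential: E_cell = E_cathode - E_anode.
E_cell = -1.859 - (-1.894)
E_cell = 0.035 V, rounded to 3 dp:

0.035 V


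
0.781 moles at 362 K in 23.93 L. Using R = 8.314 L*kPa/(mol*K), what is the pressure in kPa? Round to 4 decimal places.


PV = nRT, solve for P = nRT / V.
nRT = 0.781 * 8.314 * 362 = 2350.5507
P = 2350.5507 / 23.93
P = 98.22610531 kPa, rounded to 4 dp:

98.2261 kPa


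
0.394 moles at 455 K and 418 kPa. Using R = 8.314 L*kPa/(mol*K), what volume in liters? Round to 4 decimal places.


PV = nRT, solve for V = nRT / P.
nRT = 0.394 * 8.314 * 455 = 1490.4508
V = 1490.4508 / 418
V = 3.56567177 L, rounded to 4 dp:

3.5657 L


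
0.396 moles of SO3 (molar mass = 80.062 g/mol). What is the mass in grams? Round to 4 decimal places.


mass = n * M
mass = 0.396 * 80.062
mass = 31.704552 g, rounded to 4 dp:

31.7046 g


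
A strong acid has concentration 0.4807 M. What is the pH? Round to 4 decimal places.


A strong acid dissociates completely, so [H+] equals the given concentration.
pH = -log10([H+]) = -log10(0.4807)
pH = 0.31812588, rounded to 4 dp:

0.3181


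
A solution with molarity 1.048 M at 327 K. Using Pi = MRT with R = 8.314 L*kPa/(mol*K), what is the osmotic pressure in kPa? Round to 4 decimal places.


Osmotic pressure (van't Hoff): Pi = M*R*T.
RT = 8.314 * 327 = 2718.678
Pi = 1.048 * 2718.678
Pi = 2849.174544 kPa, rounded to 4 dp:

2849.1745 kPa


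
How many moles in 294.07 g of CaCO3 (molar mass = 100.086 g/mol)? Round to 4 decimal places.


n = mass / M
n = 294.07 / 100.086
n = 2.93817317 mol, rounded to 4 dp:

2.9382 mol


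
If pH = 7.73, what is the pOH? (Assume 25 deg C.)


At 25 deg C, pH + pOH = 14.
pOH = 14 - pH = 14 - 7.73
pOH = 6.27:

6.27


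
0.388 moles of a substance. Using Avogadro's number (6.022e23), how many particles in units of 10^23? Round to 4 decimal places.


N = n * NA, then divide by 1e23 for the requested units.
N / 1e23 = n * 6.022
N / 1e23 = 0.388 * 6.022
N / 1e23 = 2.336536, rounded to 4 dp:

2.3365


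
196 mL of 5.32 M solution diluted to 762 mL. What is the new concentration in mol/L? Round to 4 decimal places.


Dilution: M1*V1 = M2*V2, solve for M2.
M2 = M1*V1 / V2
M2 = 5.32 * 196 / 762
M2 = 1042.72 / 762
M2 = 1.36839895 mol/L, rounded to 4 dp:

1.3684 mol/L


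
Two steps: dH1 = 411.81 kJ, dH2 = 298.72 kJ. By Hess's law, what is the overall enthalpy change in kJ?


Hess's law: enthalpy is a state function, so add the step enthalpies.
dH_total = dH1 + dH2 = 411.81 + (298.72)
dH_total = 710.53 kJ:

710.53 kJ


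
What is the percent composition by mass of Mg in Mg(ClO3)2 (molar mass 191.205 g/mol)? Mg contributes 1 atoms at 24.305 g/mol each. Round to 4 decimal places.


pct = 100 * (n_elem * M_elem) / M_total
mass_contribution = 1 * 24.305 = 24.305 g/mol
pct = 100 * 24.305 / 191.205
pct = 12.71148767 %, rounded to 4 dp:

12.7115 %


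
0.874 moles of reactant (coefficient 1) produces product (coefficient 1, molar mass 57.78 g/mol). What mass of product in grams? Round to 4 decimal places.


Use the coefficient ratio to convert reactant moles to product moles, then multiply by the product's molar mass.
moles_P = moles_R * (coeff_P / coeff_R) = 0.874 * (1/1) = 0.874
mass_P = moles_P * M_P = 0.874 * 57.78
mass_P = 50.49972 g, rounded to 4 dp:

50.4997 g


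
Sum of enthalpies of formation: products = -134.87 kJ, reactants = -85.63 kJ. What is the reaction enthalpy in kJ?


dH_rxn = sum(dH_f products) - sum(dH_f reactants)
dH_rxn = -134.87 - (-85.63)
dH_rxn = -49.24 kJ:

-49.24 kJ


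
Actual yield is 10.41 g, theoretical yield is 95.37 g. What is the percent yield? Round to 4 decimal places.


% yield = 100 * actual / theoretical
% yield = 100 * 10.41 / 95.37
% yield = 10.9153822 %, rounded to 4 dp:

10.9154 %


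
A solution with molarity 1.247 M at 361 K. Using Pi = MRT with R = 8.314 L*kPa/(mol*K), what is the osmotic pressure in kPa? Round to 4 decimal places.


Osmotic pressure (van't Hoff): Pi = M*R*T.
RT = 8.314 * 361 = 3001.354
Pi = 1.247 * 3001.354
Pi = 3742.688438 kPa, rounded to 4 dp:

3742.6884 kPa


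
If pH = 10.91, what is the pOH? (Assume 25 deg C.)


At 25 deg C, pH + pOH = 14.
pOH = 14 - pH = 14 - 10.91
pOH = 3.09:

3.09


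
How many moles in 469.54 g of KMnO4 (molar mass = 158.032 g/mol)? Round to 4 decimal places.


n = mass / M
n = 469.54 / 158.032
n = 2.9711704 mol, rounded to 4 dp:

2.9712 mol


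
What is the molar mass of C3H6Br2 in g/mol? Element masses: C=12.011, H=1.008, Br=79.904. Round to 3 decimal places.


M = sum(count * atomic_mass) over atoms.
M = 3*12.011 + 6*1.008 + 2*79.904
M = 36.033 + 6.048 + 159.808
M = 201.889 g/mol, rounded to 3 dp:

201.889 g/mol


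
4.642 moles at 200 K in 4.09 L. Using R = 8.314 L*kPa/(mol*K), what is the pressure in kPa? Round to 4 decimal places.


PV = nRT, solve for P = nRT / V.
nRT = 4.642 * 8.314 * 200 = 7718.7176
P = 7718.7176 / 4.09
P = 1887.21701711 kPa, rounded to 4 dp:

1887.2170 kPa


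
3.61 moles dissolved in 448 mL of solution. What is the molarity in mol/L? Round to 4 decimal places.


Convert volume to liters: V_L = V_mL / 1000.
V_L = 448 / 1000 = 0.448 L
M = n / V_L = 3.61 / 0.448
M = 8.05803571 mol/L, rounded to 4 dp:

8.0580 mol/L


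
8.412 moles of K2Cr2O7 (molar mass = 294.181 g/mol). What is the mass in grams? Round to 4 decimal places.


mass = n * M
mass = 8.412 * 294.181
mass = 2474.650572 g, rounded to 4 dp:

2474.6506 g


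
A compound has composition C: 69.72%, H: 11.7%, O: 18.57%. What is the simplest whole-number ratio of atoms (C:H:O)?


Assume 100 g of compound, divide each mass% by atomic mass to get moles, then normalize by the smallest to get a raw atom ratio.
Moles per 100 g: C: 69.72/12.011 = 5.8047, H: 11.7/1.008 = 11.6071, O: 18.57/15.999 = 1.1607
Raw ratio (divide by min = 1.1607): C: 5.001, H: 10.0, O: 1.0
Multiply by 1 to clear fractions: C: 5.001 ~= 5, H: 10.0 ~= 10, O: 1.0 ~= 1
Reduce by GCD to get the simplest whole-number ratio:

5:10:1


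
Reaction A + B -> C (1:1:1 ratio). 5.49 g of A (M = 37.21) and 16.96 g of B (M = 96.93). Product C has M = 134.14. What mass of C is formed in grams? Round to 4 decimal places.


Find moles of each reactant; the smaller value is the limiting reagent in a 1:1:1 reaction, so moles_C equals moles of the limiter.
n_A = mass_A / M_A = 5.49 / 37.21 = 0.147541 mol
n_B = mass_B / M_B = 16.96 / 96.93 = 0.174972 mol
Limiting reagent: A (smaller), n_limiting = 0.147541 mol
mass_C = n_limiting * M_C = 0.147541 * 134.14
mass_C = 19.79114974 g, rounded to 4 dp:

19.7911 g


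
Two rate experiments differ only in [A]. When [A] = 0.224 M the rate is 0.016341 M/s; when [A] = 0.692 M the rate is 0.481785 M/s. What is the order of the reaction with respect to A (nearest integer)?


Rate is proportional to [A]^n, so rate2/rate1 = ([A]2/[A]1)^n. Take logs to solve for n.
rate2/rate1 = 0.481785 / 0.016341 = 29.4832
[A]2/[A]1 = 0.692 / 0.224 = 3.0893
n = ln(29.4832) / ln(3.0893) = 3.0
Nearest integer order:

3


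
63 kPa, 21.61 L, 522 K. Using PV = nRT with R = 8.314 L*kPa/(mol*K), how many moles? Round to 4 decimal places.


PV = nRT, solve for n = PV / (RT).
PV = 63 * 21.61 = 1361.43
RT = 8.314 * 522 = 4339.908
n = 1361.43 / 4339.908
n = 0.3137002 mol, rounded to 4 dp:

0.3137 mol


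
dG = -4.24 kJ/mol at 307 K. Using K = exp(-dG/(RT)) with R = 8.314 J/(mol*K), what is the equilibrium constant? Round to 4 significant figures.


dG is in kJ/mol; multiply by 1000 to match R in J/(mol*K).
RT = 8.314 * 307 = 2552.398 J/mol
exponent = -dG*1000 / (RT) = -(-4.24*1000) / 2552.398 = 1.66118293
K = exp(1.66118293)
K = 5.2655359, rounded to 4 significant figures:

5.266


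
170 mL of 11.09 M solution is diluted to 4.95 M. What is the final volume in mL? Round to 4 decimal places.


Dilution: M1*V1 = M2*V2, solve for V2.
V2 = M1*V1 / M2
V2 = 11.09 * 170 / 4.95
V2 = 1885.3 / 4.95
V2 = 380.86868687 mL, rounded to 4 dp:

380.8687 mL


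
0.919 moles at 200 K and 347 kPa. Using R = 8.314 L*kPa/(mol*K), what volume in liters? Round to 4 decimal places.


PV = nRT, solve for V = nRT / P.
nRT = 0.919 * 8.314 * 200 = 1528.1132
V = 1528.1132 / 347
V = 4.40378444 L, rounded to 4 dp:

4.4038 L


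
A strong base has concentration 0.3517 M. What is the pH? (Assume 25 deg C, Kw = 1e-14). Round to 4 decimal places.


A strong base dissociates completely, so [OH-] equals the given concentration.
pOH = -log10([OH-]) = -log10(0.3517) = 0.453828
pH = 14 - pOH = 14 - 0.453828
pH = 13.546172, rounded to 4 dp:

13.5462


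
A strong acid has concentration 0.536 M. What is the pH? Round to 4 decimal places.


A strong acid dissociates completely, so [H+] equals the given concentration.
pH = -log10([H+]) = -log10(0.536)
pH = 0.27083521, rounded to 4 dp:

0.2708


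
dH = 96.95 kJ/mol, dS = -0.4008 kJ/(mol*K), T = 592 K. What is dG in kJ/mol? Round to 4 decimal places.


Gibbs: dG = dH - T*dS (consistent units, dS already in kJ/(mol*K)).
T*dS = 592 * -0.4008 = -237.2736
dG = 96.95 - (-237.2736)
dG = 334.2236 kJ/mol, rounded to 4 dp:

334.2236 kJ/mol


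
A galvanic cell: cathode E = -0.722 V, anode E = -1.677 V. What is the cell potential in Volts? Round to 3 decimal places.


Standard cell potential: E_cell = E_cathode - E_anode.
E_cell = -0.722 - (-1.677)
E_cell = 0.955 V, rounded to 3 dp:

0.955 V


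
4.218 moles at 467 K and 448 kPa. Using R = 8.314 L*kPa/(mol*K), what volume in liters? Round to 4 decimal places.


PV = nRT, solve for V = nRT / P.
nRT = 4.218 * 8.314 * 467 = 16376.9671
V = 16376.9671 / 448
V = 36.55573013 L, rounded to 4 dp:

36.5557 L


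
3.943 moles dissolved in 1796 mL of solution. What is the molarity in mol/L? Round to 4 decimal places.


Convert volume to liters: V_L = V_mL / 1000.
V_L = 1796 / 1000 = 1.796 L
M = n / V_L = 3.943 / 1.796
M = 2.1954343 mol/L, rounded to 4 dp:

2.1954 mol/L


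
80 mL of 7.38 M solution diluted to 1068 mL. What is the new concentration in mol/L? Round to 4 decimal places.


Dilution: M1*V1 = M2*V2, solve for M2.
M2 = M1*V1 / V2
M2 = 7.38 * 80 / 1068
M2 = 590.4 / 1068
M2 = 0.55280899 mol/L, rounded to 4 dp:

0.5528 mol/L


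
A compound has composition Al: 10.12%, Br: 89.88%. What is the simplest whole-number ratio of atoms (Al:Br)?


Assume 100 g of compound, divide each mass% by atomic mass to get moles, then normalize by the smallest to get a raw atom ratio.
Moles per 100 g: Al: 10.12/26.982 = 0.3751, Br: 89.88/79.904 = 1.1248
Raw ratio (divide by min = 0.3751): Al: 1.0, Br: 2.999
Multiply by 1 to clear fractions: Al: 1.0 ~= 1, Br: 2.999 ~= 3
Reduce by GCD to get the simplest whole-number ratio:

1:3


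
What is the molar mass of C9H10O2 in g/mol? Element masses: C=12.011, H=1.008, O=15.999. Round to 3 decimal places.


M = sum(count * atomic_mass) over atoms.
M = 9*12.011 + 10*1.008 + 2*15.999
M = 108.099 + 10.08 + 31.998
M = 150.177 g/mol, rounded to 3 dp:

150.177 g/mol


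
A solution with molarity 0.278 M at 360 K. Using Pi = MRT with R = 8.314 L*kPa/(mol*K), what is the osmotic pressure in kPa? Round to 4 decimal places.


Osmotic pressure (van't Hoff): Pi = M*R*T.
RT = 8.314 * 360 = 2993.04
Pi = 0.278 * 2993.04
Pi = 832.06512 kPa, rounded to 4 dp:

832.0651 kPa


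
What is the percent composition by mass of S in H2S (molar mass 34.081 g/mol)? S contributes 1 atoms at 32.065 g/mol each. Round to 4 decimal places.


pct = 100 * (n_elem * M_elem) / M_total
mass_contribution = 1 * 32.065 = 32.065 g/mol
pct = 100 * 32.065 / 34.081
pct = 94.08468061 %, rounded to 4 dp:

94.0847 %


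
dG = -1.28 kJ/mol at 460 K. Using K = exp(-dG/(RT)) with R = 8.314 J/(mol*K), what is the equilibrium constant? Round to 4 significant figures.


dG is in kJ/mol; multiply by 1000 to match R in J/(mol*K).
RT = 8.314 * 460 = 3824.44 J/mol
exponent = -dG*1000 / (RT) = -(-1.28*1000) / 3824.44 = 0.33468952
K = exp(0.33468952)
K = 1.3975064, rounded to 4 significant figures:

1.398


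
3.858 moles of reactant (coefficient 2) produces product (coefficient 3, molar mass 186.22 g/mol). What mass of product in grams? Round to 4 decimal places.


Use the coefficient ratio to convert reactant moles to product moles, then multiply by the product's molar mass.
moles_P = moles_R * (coeff_P / coeff_R) = 3.858 * (3/2) = 5.787
mass_P = moles_P * M_P = 5.787 * 186.22
mass_P = 1077.65514 g, rounded to 4 dp:

1077.6551 g


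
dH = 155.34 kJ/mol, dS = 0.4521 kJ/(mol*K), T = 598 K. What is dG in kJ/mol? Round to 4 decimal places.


Gibbs: dG = dH - T*dS (consistent units, dS already in kJ/(mol*K)).
T*dS = 598 * 0.4521 = 270.3558
dG = 155.34 - (270.3558)
dG = -115.0158 kJ/mol, rounded to 4 dp:

-115.0158 kJ/mol


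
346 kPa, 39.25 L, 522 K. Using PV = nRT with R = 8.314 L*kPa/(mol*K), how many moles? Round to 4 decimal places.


PV = nRT, solve for n = PV / (RT).
PV = 346 * 39.25 = 13580.5
RT = 8.314 * 522 = 4339.908
n = 13580.5 / 4339.908
n = 3.1292138 mol, rounded to 4 dp:

3.1292 mol


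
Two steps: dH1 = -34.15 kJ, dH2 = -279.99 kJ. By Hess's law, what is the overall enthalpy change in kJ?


Hess's law: enthalpy is a state function, so add the step enthalpies.
dH_total = dH1 + dH2 = -34.15 + (-279.99)
dH_total = -314.14 kJ:

-314.14 kJ


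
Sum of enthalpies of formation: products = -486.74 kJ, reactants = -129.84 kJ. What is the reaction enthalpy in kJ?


dH_rxn = sum(dH_f products) - sum(dH_f reactants)
dH_rxn = -486.74 - (-129.84)
dH_rxn = -356.9 kJ:

-356.90 kJ


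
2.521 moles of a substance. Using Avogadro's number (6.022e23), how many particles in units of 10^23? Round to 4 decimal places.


N = n * NA, then divide by 1e23 for the requested units.
N / 1e23 = n * 6.022
N / 1e23 = 2.521 * 6.022
N / 1e23 = 15.181462, rounded to 4 dp:

15.1815


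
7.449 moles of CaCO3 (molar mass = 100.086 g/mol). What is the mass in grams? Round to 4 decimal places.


mass = n * M
mass = 7.449 * 100.086
mass = 745.540614 g, rounded to 4 dp:

745.5406 g


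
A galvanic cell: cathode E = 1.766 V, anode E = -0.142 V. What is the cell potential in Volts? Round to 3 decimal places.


Standard cell potential: E_cell = E_cathode - E_anode.
E_cell = 1.766 - (-0.142)
E_cell = 1.908 V, rounded to 3 dp:

1.908 V


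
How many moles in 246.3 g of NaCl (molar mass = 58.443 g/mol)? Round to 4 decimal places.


n = mass / M
n = 246.3 / 58.443
n = 4.21436271 mol, rounded to 4 dp:

4.2144 mol


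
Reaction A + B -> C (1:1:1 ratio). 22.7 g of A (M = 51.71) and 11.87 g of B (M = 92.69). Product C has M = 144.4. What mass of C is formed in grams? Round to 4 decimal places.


Find moles of each reactant; the smaller value is the limiting reagent in a 1:1:1 reaction, so moles_C equals moles of the limiter.
n_A = mass_A / M_A = 22.7 / 51.71 = 0.438987 mol
n_B = mass_B / M_B = 11.87 / 92.69 = 0.128061 mol
Limiting reagent: B (smaller), n_limiting = 0.128061 mol
mass_C = n_limiting * M_C = 0.128061 * 144.4
mass_C = 18.4920084 g, rounded to 4 dp:

18.4920 g


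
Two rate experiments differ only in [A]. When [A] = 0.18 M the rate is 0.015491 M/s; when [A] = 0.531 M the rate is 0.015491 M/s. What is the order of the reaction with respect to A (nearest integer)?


Rate is proportional to [A]^n, so rate2/rate1 = ([A]2/[A]1)^n. Take logs to solve for n.
rate2/rate1 = 0.015491 / 0.015491 = 1.0
[A]2/[A]1 = 0.531 / 0.18 = 2.95
n = ln(1.0) / ln(2.95) = 0.0
Nearest integer order:

0


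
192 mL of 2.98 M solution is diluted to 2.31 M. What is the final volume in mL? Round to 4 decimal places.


Dilution: M1*V1 = M2*V2, solve for V2.
V2 = M1*V1 / M2
V2 = 2.98 * 192 / 2.31
V2 = 572.16 / 2.31
V2 = 247.68831169 mL, rounded to 4 dp:

247.6883 mL


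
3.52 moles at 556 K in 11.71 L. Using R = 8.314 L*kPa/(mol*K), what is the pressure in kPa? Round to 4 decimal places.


PV = nRT, solve for P = nRT / V.
nRT = 3.52 * 8.314 * 556 = 16271.4957
P = 16271.4957 / 11.71
P = 1389.53848847 kPa, rounded to 4 dp:

1389.5385 kPa


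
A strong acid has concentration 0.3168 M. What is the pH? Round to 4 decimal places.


A strong acid dissociates completely, so [H+] equals the given concentration.
pH = -log10([H+]) = -log10(0.3168)
pH = 0.49921483, rounded to 4 dp:

0.4992


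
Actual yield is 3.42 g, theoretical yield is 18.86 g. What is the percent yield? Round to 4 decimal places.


% yield = 100 * actual / theoretical
% yield = 100 * 3.42 / 18.86
% yield = 18.13361612 %, rounded to 4 dp:

18.1336 %
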